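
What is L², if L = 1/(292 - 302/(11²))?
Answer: 14641/1227100900 ≈ 1.1931e-5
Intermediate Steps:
L = 121/35030 (L = 1/(292 - 302/121) = 1/(35030/121) = 121/35030 ≈ 0.0034542)
L² = (121/35030)² = 14641/1227100900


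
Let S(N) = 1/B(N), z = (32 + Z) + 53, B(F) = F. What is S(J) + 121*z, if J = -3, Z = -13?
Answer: 26135/3 ≈ 8711.7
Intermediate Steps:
z = 72 (z = (32 - 13) + 53 = 19 + 53 = 72)
S(N) = 1/N
S(J) + 121*z = 1/(-3) + 121*72 = -1/3 + 8712 = 26135/3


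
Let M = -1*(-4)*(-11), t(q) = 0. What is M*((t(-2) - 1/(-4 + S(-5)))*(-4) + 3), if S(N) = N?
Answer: -1012/9 ≈ -112.44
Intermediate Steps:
M = -44 (M = 4*(-11) = -44)
M*((t(-2) - 1/(-4 + S(-5)))*(-4) + 3) = -44*((0 - 1/(-4 - 5))*(-4) + 3) = -44*((0 - 1/(-9))*(-4) + 3) = -44*((0 - 1*(-⅑))*(-4) + 3) = -44*((0 + ⅑)*(-4) + 3) = -44*((⅑)*(-4) + 3) = -44*(-4/9 + 3) = -44*23/9 = -1012/9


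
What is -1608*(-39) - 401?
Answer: 62311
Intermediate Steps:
-1608*(-39) - 401 = -402*(-156) - 401 = 62712 - 401 = 62311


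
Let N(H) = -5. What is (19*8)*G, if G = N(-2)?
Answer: -760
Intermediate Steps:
G = -5
(19*8)*G = (19*8)*(-5) = 152*(-5) = -760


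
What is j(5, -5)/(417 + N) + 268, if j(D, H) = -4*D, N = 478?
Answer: 47968/179 ≈ 267.98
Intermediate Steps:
j(5, -5)/(417 + N) + 268 = (-4*5)/(417 + 478) + 268 = -20/895 + 268 = -20*1/895 + 268 = -4/179 + 268 = 47968/179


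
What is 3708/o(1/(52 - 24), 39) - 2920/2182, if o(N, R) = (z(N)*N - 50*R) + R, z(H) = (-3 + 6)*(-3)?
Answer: -63802268/19462349 ≈ -3.2782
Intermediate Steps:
z(H) = -9 (z(H) = 3*(-3) = -9)
o(N, R) = -49*R - 9*N (o(N, R) = (-9*N - 50*R) + R = (-50*R - 9*N) + R = -49*R - 9*N)
3708/o(1/(52 - 24), 39) - 2920/2182 = 3708/(-49*39 - 9/(52 - 24)) - 2920/2182 = 3708/(-1911 - 9/28) - 2920*1/2182 = 3708/(-1911 - 9*1/28) - 1460/1091 = 3708/(-1911 - 9/28) - 1460/1091 = 3708/(-53517/28) - 1460/1091 = 3708*(-28/53517) - 1460/1091 = -34608/17839 - 1460/1091 = -63802268/19462349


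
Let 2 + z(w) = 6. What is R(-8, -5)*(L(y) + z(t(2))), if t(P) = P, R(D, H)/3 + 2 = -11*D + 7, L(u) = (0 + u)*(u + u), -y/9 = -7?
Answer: 2215818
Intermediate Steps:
y = 63 (y = -9*(-7) = 63)
L(u) = 2*u**2 (L(u) = u*(2*u) = 2*u**2)
R(D, H) = 15 - 33*D (R(D, H) = -6 + 3*(-11*D + 7) = -6 + 3*(7 - 11*D) = -6 + (21 - 33*D) = 15 - 33*D)
z(w) = 4 (z(w) = -2 + 6 = 4)
R(-8, -5)*(L(y) + z(t(2))) = (15 - 33*(-8))*(2*63**2 + 4) = (15 + 264)*(2*3969 + 4) = 279*(7938 + 4) = 279*7942 = 2215818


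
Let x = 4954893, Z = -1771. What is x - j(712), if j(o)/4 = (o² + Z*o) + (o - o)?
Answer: 7970925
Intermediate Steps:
j(o) = -7084*o + 4*o² (j(o) = 4*((o² - 1771*o) + (o - o)) = 4*((o² - 1771*o) + 0) = 4*(o² - 1771*o) = -7084*o + 4*o²)
x - j(712) = 4954893 - 4*712*(-1771 + 712) = 4954893 - 4*712*(-1059) = 4954893 - 1*(-3016032) = 4954893 + 3016032 = 7970925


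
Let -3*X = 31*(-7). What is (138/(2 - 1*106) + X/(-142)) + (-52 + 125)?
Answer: 788209/11076 ≈ 71.164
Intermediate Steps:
X = 217/3 (X = -31*(-7)/3 = -⅓*(-217) = 217/3 ≈ 72.333)
(138/(2 - 1*106) + X/(-142)) + (-52 + 125) = (138/(2 - 1*106) + (217/3)/(-142)) + (-52 + 125) = (138/(2 - 106) + (217/3)*(-1/142)) + 73 = (138/(-104) - 217/426) + 73 = (138*(-1/104) - 217/426) + 73 = (-69/52 - 217/426) + 73 = -20339/11076 + 73 = 788209/11076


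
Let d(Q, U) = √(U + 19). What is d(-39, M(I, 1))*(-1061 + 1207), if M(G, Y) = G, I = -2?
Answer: 146*√17 ≈ 601.97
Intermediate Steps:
d(Q, U) = √(19 + U)
d(-39, M(I, 1))*(-1061 + 1207) = √(19 - 2)*(-1061 + 1207) = √17*146 = 146*√17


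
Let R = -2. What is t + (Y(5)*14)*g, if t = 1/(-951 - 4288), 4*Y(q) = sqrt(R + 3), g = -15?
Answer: -550097/10478 ≈ -52.500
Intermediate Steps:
Y(q) = 1/4 (Y(q) = sqrt(-2 + 3)/4 = sqrt(1)/4 = (1/4)*1 = 1/4)
t = -1/5239 (t = 1/(-5239) = -1/5239 ≈ -0.00019088)
t + (Y(5)*14)*g = -1/5239 + ((1/4)*14)*(-15) = -1/5239 + (7/2)*(-15) = -1/5239 - 105/2 = -550097/10478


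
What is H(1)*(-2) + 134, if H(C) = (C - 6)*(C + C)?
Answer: 154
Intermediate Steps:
H(C) = 2*C*(-6 + C) (H(C) = (-6 + C)*(2*C) = 2*C*(-6 + C))
H(1)*(-2) + 134 = (2*1*(-6 + 1))*(-2) + 134 = (2*1*(-5))*(-2) + 134 = -10*(-2) + 134 = 20 + 134 = 154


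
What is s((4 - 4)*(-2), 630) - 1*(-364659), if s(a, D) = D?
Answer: 365289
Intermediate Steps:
s((4 - 4)*(-2), 630) - 1*(-364659) = 630 - 1*(-364659) = 630 + 364659 = 365289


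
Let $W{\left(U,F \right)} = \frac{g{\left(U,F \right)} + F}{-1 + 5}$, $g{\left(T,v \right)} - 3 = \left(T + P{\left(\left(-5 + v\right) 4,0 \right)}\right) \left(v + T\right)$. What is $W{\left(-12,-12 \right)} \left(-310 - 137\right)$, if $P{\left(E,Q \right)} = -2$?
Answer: $- \frac{146169}{4} \approx -36542.0$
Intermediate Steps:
$g{\left(T,v \right)} = 3 + \left(-2 + T\right) \left(T + v\right)$ ($g{\left(T,v \right)} = 3 + \left(T - 2\right) \left(v + T\right) = 3 + \left(-2 + T\right) \left(T + v\right)$)
$W{\left(U,F \right)} = \frac{3}{4} - \frac{U}{2} - \frac{F}{4} + \frac{U^{2}}{4} + \frac{F U}{4}$ ($W{\left(U,F \right)} = \frac{\left(3 + U^{2} - 2 U - 2 F + U F\right) + F}{-1 + 5} = \frac{\left(3 + U^{2} - 2 U - 2 F + F U\right) + F}{4} = \left(\left(3 + U^{2} - 2 F - 2 U + F U\right) + F\right) \frac{1}{4} = \left(3 + U^{2} - F - 2 U + F U\right) \frac{1}{4} = \frac{3}{4} - \frac{U}{2} - \frac{F}{4} + \frac{U^{2}}{4} + \frac{F U}{4}$)
$W{\left(-12,-12 \right)} \left(-310 - 137\right) = \left(\frac{3}{4} - -6 - -3 + \frac{\left(-12\right)^{2}}{4} + \frac{1}{4} \left(-12\right) \left(-12\right)\right) \left(-310 - 137\right) = \left(\frac{3}{4} + 6 + 3 + \frac{1}{4} \cdot 144 + 36\right) \left(-447\right) = \left(\frac{3}{4} + 6 + 3 + 36 + 36\right) \left(-447\right) = \frac{327}{4} \left(-447\right) = - \frac{146169}{4}$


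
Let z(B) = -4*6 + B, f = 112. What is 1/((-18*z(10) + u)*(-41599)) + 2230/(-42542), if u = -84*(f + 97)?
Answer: -802609420769/15311484701016 ≈ -0.052419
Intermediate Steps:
z(B) = -24 + B
u = -17556 (u = -84*(112 + 97) = -84*209 = -17556)
1/((-18*z(10) + u)*(-41599)) + 2230/(-42542) = 1/(-18*(-24 + 10) - 17556*(-41599)) + 2230/(-42542) = -1/41599/(-18*(-14) - 17556) + 2230*(-1/42542) = -1/41599/(252 - 17556) - 1115/21271 = -1/41599/(-17304) - 1115/21271 = -1/17304*(-1/41599) - 1115/21271 = 1/719829096 - 1115/21271 = -802609420769/15311484701016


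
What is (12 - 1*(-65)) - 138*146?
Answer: -20071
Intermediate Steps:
(12 - 1*(-65)) - 138*146 = (12 + 65) - 20148 = 77 - 20148 = -20071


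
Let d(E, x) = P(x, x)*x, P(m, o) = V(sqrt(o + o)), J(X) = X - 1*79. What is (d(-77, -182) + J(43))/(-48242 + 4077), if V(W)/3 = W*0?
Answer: 36/44165 ≈ 0.00081513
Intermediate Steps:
J(X) = -79 + X (J(X) = X - 79 = -79 + X)
V(W) = 0 (V(W) = 3*(W*0) = 3*0 = 0)
P(m, o) = 0
d(E, x) = 0 (d(E, x) = 0*x = 0)
(d(-77, -182) + J(43))/(-48242 + 4077) = (0 + (-79 + 43))/(-48242 + 4077) = (0 - 36)/(-44165) = -36*(-1/44165) = 36/44165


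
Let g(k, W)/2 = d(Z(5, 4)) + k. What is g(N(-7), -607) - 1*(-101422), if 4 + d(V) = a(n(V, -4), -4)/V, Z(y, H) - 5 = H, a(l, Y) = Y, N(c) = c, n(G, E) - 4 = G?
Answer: 912592/9 ≈ 1.0140e+5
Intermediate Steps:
n(G, E) = 4 + G
Z(y, H) = 5 + H
d(V) = -4 - 4/V
g(k, W) = -80/9 + 2*k (g(k, W) = 2*((-4 - 4/(5 + 4)) + k) = 2*((-4 - 4/9) + k) = 2*(-40/9 + k) = -80/9 + 2*k)
g(N(-7), -607) - 1*(-101422) = (-80/9 + 2*(-7)) - 1*(-101422) = (-80/9 - 14) + 101422 = -206/9 + 101422 = 912592/9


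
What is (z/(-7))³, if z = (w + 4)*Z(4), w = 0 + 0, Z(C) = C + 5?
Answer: -46656/343 ≈ -136.02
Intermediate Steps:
Z(C) = 5 + C
w = 0
z = 36 (z = (0 + 4)*(5 + 4) = 4*9 = 36)
(z/(-7))³ = (36/(-7))³ = (36*(-⅐))³ = (-36/7)³ = -46656/343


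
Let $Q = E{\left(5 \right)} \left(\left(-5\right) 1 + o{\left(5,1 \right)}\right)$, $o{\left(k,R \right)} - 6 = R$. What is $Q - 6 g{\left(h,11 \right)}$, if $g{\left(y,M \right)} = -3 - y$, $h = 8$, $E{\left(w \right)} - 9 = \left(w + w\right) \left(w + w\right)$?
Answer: $284$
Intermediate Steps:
$E{\left(w \right)} = 9 + 4 w^{2}$ ($E{\left(w \right)} = 9 + \left(w + w\right) \left(w + w\right) = 9 + 2 w 2 w = 9 + 4 w^{2}$)
$o{\left(k,R \right)} = 6 + R$
$Q = 218$ ($Q = \left(9 + 4 \cdot 5^{2}\right) \left(\left(-5\right) 1 + \left(6 + 1\right)\right) = \left(9 + 4 \cdot 25\right) \left(-5 + 7\right) = \left(9 + 100\right) 2 = 109 \cdot 2 = 218$)
$Q - 6 g{\left(h,11 \right)} = 218 - 6 \left(-3 - 8\right) = 218 - -66 = 218 + 66 = 284$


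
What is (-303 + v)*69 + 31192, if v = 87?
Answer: 16288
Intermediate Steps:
(-303 + v)*69 + 31192 = (-303 + 87)*69 + 31192 = -216*69 + 31192 = -14904 + 31192 = 16288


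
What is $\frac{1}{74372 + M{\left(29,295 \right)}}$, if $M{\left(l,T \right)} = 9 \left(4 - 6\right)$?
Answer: $\frac{1}{74354} \approx 1.3449 \cdot 10^{-5}$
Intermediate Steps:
$M{\left(l,T \right)} = -18$ ($M{\left(l,T \right)} = 9 \left(-2\right) = -18$)
$\frac{1}{74372 + M{\left(29,295 \right)}} = \frac{1}{74372 - 18} = \frac{1}{74354}$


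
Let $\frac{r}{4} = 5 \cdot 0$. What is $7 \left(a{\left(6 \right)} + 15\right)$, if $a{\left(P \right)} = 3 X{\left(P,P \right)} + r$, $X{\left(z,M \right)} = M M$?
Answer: $861$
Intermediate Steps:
$X{\left(z,M \right)} = M^{2}$
$r = 0$ ($r = 4 \cdot 5 \cdot 0 = 4 \cdot 0 = 0$)
$a{\left(P \right)} = 3 P^{2}$ ($a{\left(P \right)} = 3 P^{2} + 0 = 3 P^{2}$)
$7 \left(a{\left(6 \right)} + 15\right) = 7 \left(3 \cdot 6^{2} + 15\right) = 7 \left(3 \cdot 36 + 15\right) = 7 \left(108 + 15\right) = 7 \cdot 123 = 861$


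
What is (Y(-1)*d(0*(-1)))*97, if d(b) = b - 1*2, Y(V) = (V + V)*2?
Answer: 776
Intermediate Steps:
Y(V) = 4*V (Y(V) = (2*V)*2 = 4*V)
d(b) = -2 + b (d(b) = b - 2 = -2 + b)
(Y(-1)*d(0*(-1)))*97 = ((4*(-1))*(-2 + 0*(-1)))*97 = -4*(-2 + 0)*97 = -4*(-2)*97 = 8*97 = 776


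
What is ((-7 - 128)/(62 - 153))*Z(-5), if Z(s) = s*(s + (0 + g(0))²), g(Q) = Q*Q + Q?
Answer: 3375/91 ≈ 37.088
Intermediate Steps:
g(Q) = Q + Q² (g(Q) = Q² + Q = Q + Q²)
Z(s) = s² (Z(s) = s*(s + (0 + 0*(1 + 0))²) = s*(s + (0 + 0*1)²) = s*(s + (0 + 0)²) = s*(s + 0²) = s*(s + 0) = s*s = s²)
((-7 - 128)/(62 - 153))*Z(-5) = ((-7 - 128)/(62 - 153))*(-5)² = -135/(-91)*25 = -135*(-1/91)*25 = (135/91)*25 = 3375/91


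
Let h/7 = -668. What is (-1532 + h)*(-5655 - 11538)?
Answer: 106734144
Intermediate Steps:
h = -4676 (h = 7*(-668) = -4676)
(-1532 + h)*(-5655 - 11538) = (-1532 - 4676)*(-5655 - 11538) = -6208*(-17193) = 106734144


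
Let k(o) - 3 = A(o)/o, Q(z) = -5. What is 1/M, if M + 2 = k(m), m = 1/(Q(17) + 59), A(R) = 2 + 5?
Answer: 1/379 ≈ 0.0026385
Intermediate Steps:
A(R) = 7
m = 1/54 (m = 1/(-5 + 59) = 1/54 ≈ 0.018519)
k(o) = 3 + 7/o
M = 379 (M = -2 + (3 + 7/(1/54)) = -2 + (3 + 7*54) = -2 + (3 + 378) = -2 + 381 = 379)
1/M = 1/379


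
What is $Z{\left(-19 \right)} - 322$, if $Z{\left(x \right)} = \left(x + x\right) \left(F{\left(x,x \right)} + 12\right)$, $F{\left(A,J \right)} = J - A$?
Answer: $-778$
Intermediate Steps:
$Z{\left(x \right)} = 24 x$ ($Z{\left(x \right)} = \left(x + x\right) \left(\left(x - x\right) + 12\right) = 2 x \left(0 + 12\right) = 2 x 12 = 24 x$)
$Z{\left(-19 \right)} - 322 = 24 \left(-19\right) - 322 = -456 - 322 = -778$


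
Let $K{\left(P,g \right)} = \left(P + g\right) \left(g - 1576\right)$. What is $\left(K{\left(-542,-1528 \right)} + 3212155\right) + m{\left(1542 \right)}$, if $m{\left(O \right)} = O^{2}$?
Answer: $12015199$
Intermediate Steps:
$K{\left(P,g \right)} = \left(-1576 + g\right) \left(P + g\right)$ ($K{\left(P,g \right)} = \left(P + g\right) \left(-1576 + g\right) = \left(-1576 + g\right) \left(P + g\right)$)
$\left(K{\left(-542,-1528 \right)} + 3212155\right) + m{\left(1542 \right)} = \left(\left(\left(-1528\right)^{2} - -854192 - -2408128 - -828176\right) + 3212155\right) + 1542^{2} = \left(\left(2334784 + 854192 + 2408128 + 828176\right) + 3212155\right) + 2377764 = \left(6425280 + 3212155\right) + 2377764 = 9637435 + 2377764 = 12015199$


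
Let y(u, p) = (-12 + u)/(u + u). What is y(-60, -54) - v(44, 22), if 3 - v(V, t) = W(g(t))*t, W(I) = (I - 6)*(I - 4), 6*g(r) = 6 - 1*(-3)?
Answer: 2451/10 ≈ 245.10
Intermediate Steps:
g(r) = 3/2 (g(r) = (6 - 1*(-3))/6 = (6 + 3)/6 = (⅙)*9 = 3/2)
W(I) = (-6 + I)*(-4 + I)
y(u, p) = (-12 + u)/(2*u) (y(u, p) = (-12 + u)/((2*u)) = (-12 + u)*(1/(2*u)) = (-12 + u)/(2*u))
v(V, t) = 3 - 45*t/4 (v(V, t) = 3 - (24 + (3/2)² - 10*3/2)*t = 3 - (24 + 9/4 - 15)*t = 3 - 45*t/4)
y(-60, -54) - v(44, 22) = (½)*(-12 - 60)/(-60) - (3 - 45/4*22) = (½)*(-1/60)*(-72) - (3 - 495/2) = ⅗ - 1*(-489/2) = ⅗ + 489/2 = 2451/10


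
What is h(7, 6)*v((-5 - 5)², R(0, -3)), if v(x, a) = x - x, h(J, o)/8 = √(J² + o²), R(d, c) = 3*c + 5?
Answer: 0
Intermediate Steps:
R(d, c) = 5 + 3*c
h(J, o) = 8*√(J² + o²)
v(x, a) = 0
h(7, 6)*v((-5 - 5)², R(0, -3)) = (8*√(7² + 6²))*0 = (8*√(49 + 36))*0 = (8*√85)*0 = 0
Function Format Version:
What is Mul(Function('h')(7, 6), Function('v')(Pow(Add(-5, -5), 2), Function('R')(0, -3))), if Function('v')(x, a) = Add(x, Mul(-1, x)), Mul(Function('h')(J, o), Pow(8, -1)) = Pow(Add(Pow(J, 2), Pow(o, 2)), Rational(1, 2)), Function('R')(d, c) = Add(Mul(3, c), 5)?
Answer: 0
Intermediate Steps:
Function('R')(d, c) = Add(5, Mul(3, c))
Function('h')(J, o) = Mul(8, Pow(Add(Pow(J, 2), Pow(o, 2)), Rational(1, 2)))
Function('v')(x, a) = 0
Mul(Function('h')(7, 6), Function('v')(Pow(Add(-5, -5), 2), Function('R')(0, -3))) = Mul(Mul(8, Pow(Add(Pow(7, 2), Pow(6, 2)), Rational(1, 2))), 0) = Mul(Mul(8, Pow(Add(49, 36), Rational(1, 2))), 0) = Mul(Mul(8, Pow(85, Rational(1, 2))), 0) = 0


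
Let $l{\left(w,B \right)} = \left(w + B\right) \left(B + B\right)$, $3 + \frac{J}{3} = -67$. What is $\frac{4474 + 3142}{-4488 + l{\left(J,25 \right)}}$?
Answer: $- \frac{3808}{6869} \approx -0.55437$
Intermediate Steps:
$J = -210$ ($J = -9 + 3 \left(-67\right) = -9 - 201 = -210$)
$l{\left(w,B \right)} = 2 B \left(B + w\right)$ ($l{\left(w,B \right)} = \left(B + w\right) 2 B = 2 B \left(B + w\right)$)
$\frac{4474 + 3142}{-4488 + l{\left(J,25 \right)}} = \frac{4474 + 3142}{-4488 + 2 \cdot 25 \left(25 - 210\right)} = \frac{7616}{-4488 + 2 \cdot 25 \left(-185\right)} = \frac{7616}{-4488 - 9250} = \frac{7616}{-13738} = 7616 \left(- \frac{1}{13738}\right) = - \frac{3808}{6869}$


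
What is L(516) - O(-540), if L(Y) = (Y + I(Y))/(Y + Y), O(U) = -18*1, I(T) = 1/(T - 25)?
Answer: 9374173/506712 ≈ 18.500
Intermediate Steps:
I(T) = 1/(-25 + T)
O(U) = -18
L(Y) = (Y + 1/(-25 + Y))/(2*Y) (L(Y) = (Y + 1/(-25 + Y))/(Y + Y) = (Y + 1/(-25 + Y))/((2*Y)) = (Y + 1/(-25 + Y))*(1/(2*Y)) = (Y + 1/(-25 + Y))/(2*Y))
L(516) - O(-540) = (½)*(1 + 516*(-25 + 516))/(516*(-25 + 516)) - 1*(-18) = (½)*(1/516)*(1 + 516*491)/491 + 18 = (½)*(1/516)*(1/491)*(1 + 253356) + 18 = (½)*(1/516)*(1/491)*253357 + 18 = 253357/506712 + 18 = 9374173/506712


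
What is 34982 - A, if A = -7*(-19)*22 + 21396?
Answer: 10660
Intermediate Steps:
A = 24322 (A = 133*22 + 21396 = 2926 + 21396 = 24322)
34982 - A = 34982 - 1*24322 = 34982 - 24322 = 10660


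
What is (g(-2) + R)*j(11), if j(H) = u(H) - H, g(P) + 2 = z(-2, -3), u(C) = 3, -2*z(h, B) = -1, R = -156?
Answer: 1260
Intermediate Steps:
z(h, B) = 1/2 (z(h, B) = -1/2*(-1) = 1/2)
g(P) = -3/2 (g(P) = -2 + 1/2 = -3/2)
j(H) = 3 - H
(g(-2) + R)*j(11) = (-3/2 - 156)*(3 - 1*11) = -315*(3 - 11)/2 = -315/2*(-8) = 1260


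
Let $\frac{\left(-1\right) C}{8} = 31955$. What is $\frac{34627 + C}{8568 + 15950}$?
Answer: $- \frac{17001}{1886} \approx -9.0143$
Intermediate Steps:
$C = -255640$ ($C = \left(-8\right) 31955 = -255640$)
$\frac{34627 + C}{8568 + 15950} = \frac{34627 - 255640}{8568 + 15950} = - \frac{221013}{24518} = \left(-221013\right) \frac{1}{24518} = - \frac{17001}{1886}$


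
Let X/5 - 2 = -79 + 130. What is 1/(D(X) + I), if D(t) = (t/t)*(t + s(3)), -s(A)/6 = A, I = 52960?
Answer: 1/53207 ≈ 1.8795e-5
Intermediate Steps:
s(A) = -6*A
X = 265 (X = 10 + 5*(-79 + 130) = 10 + 5*51 = 10 + 255 = 265)
D(t) = -18 + t (D(t) = (t/t)*(t - 6*3) = 1*(t - 18) = 1*(-18 + t) = -18 + t)
1/(D(X) + I) = 1/((-18 + 265) + 52960) = 1/(247 + 52960) = 1/53207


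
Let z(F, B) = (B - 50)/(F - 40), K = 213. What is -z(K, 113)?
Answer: -63/173 ≈ -0.36416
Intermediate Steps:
z(F, B) = (-50 + B)/(-40 + F)
-z(K, 113) = -(-50 + 113)/(-40 + 213) = -63/173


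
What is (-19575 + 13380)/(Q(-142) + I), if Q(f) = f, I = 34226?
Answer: -6195/34084 ≈ -0.18176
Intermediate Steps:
(-19575 + 13380)/(Q(-142) + I) = (-19575 + 13380)/(-142 + 34226) = -6195/34084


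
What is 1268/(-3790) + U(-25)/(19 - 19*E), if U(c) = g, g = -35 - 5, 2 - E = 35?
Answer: -242682/612085 ≈ -0.39648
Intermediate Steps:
E = -33 (E = 2 - 1*35 = 2 - 35 = -33)
g = -40
U(c) = -40
1268/(-3790) + U(-25)/(19 - 19*E) = 1268/(-3790) - 40/(19 - 19*(-33)) = 1268*(-1/3790) - 40/(19 + 627) = -634/1895 - 40/646 = -634/1895 - 40*1/646 = -634/1895 - 20/323 = -242682/612085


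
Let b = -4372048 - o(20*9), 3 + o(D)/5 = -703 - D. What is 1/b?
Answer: -1/4367618 ≈ -2.2896e-7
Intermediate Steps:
o(D) = -3530 - 5*D (o(D) = -15 + 5*(-703 - D) = -15 + (-3515 - 5*D) = -3530 - 5*D)
b = -4367618 (b = -4372048 - (-3530 - 100*9) = -4372048 - (-3530 - 5*180) = -4372048 - (-3530 - 900) = -4372048 - 1*(-4430) = -4372048 + 4430 = -4367618)
1/b = 1/(-4367618) = -1/4367618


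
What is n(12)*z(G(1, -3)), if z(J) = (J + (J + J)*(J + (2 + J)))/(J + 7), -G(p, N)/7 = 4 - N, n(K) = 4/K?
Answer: -1337/18 ≈ -74.278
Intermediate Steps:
G(p, N) = -28 + 7*N (G(p, N) = -7*(4 - N) = -28 + 7*N)
z(J) = (J + 2*J*(2 + 2*J))/(7 + J) (z(J) = (J + (2*J)*(2 + 2*J))/(7 + J) = (J + 2*J*(2 + 2*J))/(7 + J))
n(12)*z(G(1, -3)) = (4/12)*((-28 + 7*(-3))*(5 + 4*(-28 + 7*(-3)))/(7 + (-28 + 7*(-3)))) = (4*(1/12))*((-28 - 21)*(5 + 4*(-28 - 21))/(7 + (-28 - 21))) = (-49*(5 + 4*(-49))/(7 - 49))/3 = (-49*(5 - 196)/(-42))/3 = (-49*(-1/42)*(-191))/3 = (⅓)*(-1337/6) = -1337/18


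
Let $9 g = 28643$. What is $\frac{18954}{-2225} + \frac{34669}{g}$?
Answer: $\frac{151347303}{63730675} \approx 2.3748$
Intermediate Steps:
$g = \frac{28643}{9}$ ($g = \frac{1}{9} \cdot 28643 = \frac{28643}{9} \approx 3182.6$)
$\frac{18954}{-2225} + \frac{34669}{g} = \frac{18954}{-2225} + \frac{34669}{\frac{28643}{9}} = 18954 \left(- \frac{1}{2225}\right) + 34669 \cdot \frac{9}{28643} = - \frac{18954}{2225} + \frac{312021}{28643} = \frac{151347303}{63730675}$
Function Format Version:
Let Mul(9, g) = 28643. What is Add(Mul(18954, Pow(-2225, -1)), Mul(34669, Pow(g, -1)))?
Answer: Rational(151347303, 63730675) ≈ 2.3748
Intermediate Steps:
g = Rational(28643, 9) (g = Mul(Rational(1, 9), 28643) = Rational(28643, 9) ≈ 3182.6)
Add(Mul(18954, Pow(-2225, -1)), Mul(34669, Pow(g, -1))) = Add(Mul(18954, Pow(-2225, -1)), Mul(34669, Pow(Rational(28643, 9), -1))) = Add(Mul(18954, Rational(-1, 2225)), Mul(34669, Rational(9, 28643))) = Add(Rational(-18954, 2225), Rational(312021, 28643)) = Rational(151347303, 63730675)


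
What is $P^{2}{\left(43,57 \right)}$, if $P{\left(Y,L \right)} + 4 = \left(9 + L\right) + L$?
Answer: $14161$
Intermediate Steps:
$P{\left(Y,L \right)} = 5 + 2 L$ ($P{\left(Y,L \right)} = -4 + \left(\left(9 + L\right) + L\right) = -4 + \left(9 + 2 L\right) = 5 + 2 L$)
$P^{2}{\left(43,57 \right)} = \left(5 + 2 \cdot 57\right)^{2} = \left(5 + 114\right)^{2} = 119^{2} = 14161$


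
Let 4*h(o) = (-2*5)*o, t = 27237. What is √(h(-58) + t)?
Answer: √27382 ≈ 165.48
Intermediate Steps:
h(o) = -5*o/2 (h(o) = ((-2*5)*o)/4 = (-10*o)/4 = -5*o/2)
√(h(-58) + t) = √(-5/2*(-58) + 27237) = √(145 + 27237) = √27382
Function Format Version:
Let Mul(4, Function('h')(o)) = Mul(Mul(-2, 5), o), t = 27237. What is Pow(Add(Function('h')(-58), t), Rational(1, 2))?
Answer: Pow(27382, Rational(1, 2)) ≈ 165.48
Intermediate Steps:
Function('h')(o) = Mul(Rational(-5, 2), o) (Function('h')(o) = Mul(Rational(1, 4), Mul(Mul(-2, 5), o)) = Mul(Rational(1, 4), Mul(-10, o)) = Mul(Rational(-5, 2), o))
Pow(Add(Function('h')(-58), t), Rational(1, 2)) = Pow(Add(Mul(Rational(-5, 2), -58), 27237), Rational(1, 2)) = Pow(Add(145, 27237), Rational(1, 2)) = Pow(27382, Rational(1, 2))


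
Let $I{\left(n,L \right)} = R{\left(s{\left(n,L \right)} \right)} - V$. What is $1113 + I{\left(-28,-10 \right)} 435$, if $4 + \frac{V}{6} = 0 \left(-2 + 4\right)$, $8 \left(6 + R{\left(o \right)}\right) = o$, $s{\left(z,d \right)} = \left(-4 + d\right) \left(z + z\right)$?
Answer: $51573$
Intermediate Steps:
$s{\left(z,d \right)} = 2 z \left(-4 + d\right)$ ($s{\left(z,d \right)} = \left(-4 + d\right) 2 z = 2 z \left(-4 + d\right)$)
$R{\left(o \right)} = -6 + \frac{o}{8}$
$V = -24$ ($V = -24 + 6 \cdot 0 \left(-2 + 4\right) = -24 + 6 \cdot 0 \cdot 2 = -24 + 6 \cdot 0 = -24 + 0 = -24$)
$I{\left(n,L \right)} = 18 + \frac{n \left(-4 + L\right)}{4}$ ($I{\left(n,L \right)} = \left(-6 + \frac{2 n \left(-4 + L\right)}{8}\right) - -24 = \left(-6 + \frac{n \left(-4 + L\right)}{4}\right) + 24 = 18 + \frac{n \left(-4 + L\right)}{4}$)
$1113 + I{\left(-28,-10 \right)} 435 = 1113 + \left(18 + \frac{1}{4} \left(-28\right) \left(-4 - 10\right)\right) 435 = 1113 + \left(18 + \frac{1}{4} \left(-28\right) \left(-14\right)\right) 435 = 1113 + \left(18 + 98\right) 435 = 1113 + 116 \cdot 435 = 1113 + 50460 = 51573$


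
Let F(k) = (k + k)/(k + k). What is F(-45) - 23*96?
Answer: -2207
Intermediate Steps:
F(k) = 1 (F(k) = (2*k)/((2*k)) = (2*k)*(1/(2*k)) = 1)
F(-45) - 23*96 = 1 - 23*96 = 1 - 2208 = -2207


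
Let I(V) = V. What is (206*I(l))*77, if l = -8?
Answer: -126896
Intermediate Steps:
(206*I(l))*77 = (206*(-8))*77 = -1648*77 = -126896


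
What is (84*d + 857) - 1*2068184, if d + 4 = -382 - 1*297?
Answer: -2124699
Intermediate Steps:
d = -683 (d = -4 + (-382 - 1*297) = -4 + (-382 - 297) = -4 - 679 = -683)
(84*d + 857) - 1*2068184 = (84*(-683) + 857) - 1*2068184 = (-57372 + 857) - 2068184 = -56515 - 2068184 = -2124699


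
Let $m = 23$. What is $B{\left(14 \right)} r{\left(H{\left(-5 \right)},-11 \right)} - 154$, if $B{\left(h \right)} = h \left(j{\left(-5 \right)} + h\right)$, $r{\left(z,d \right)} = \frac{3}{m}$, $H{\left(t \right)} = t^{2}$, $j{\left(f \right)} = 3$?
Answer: $- \frac{2828}{23} \approx -122.96$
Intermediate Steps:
$r{\left(z,d \right)} = \frac{3}{23}$
$B{\left(h \right)} = h \left(3 + h\right)$
$B{\left(14 \right)} r{\left(H{\left(-5 \right)},-11 \right)} - 154 = 14 \left(3 + 14\right) \frac{3}{23} - 154 = 14 \cdot 17 \cdot \frac{3}{23} - 154 = 238 \cdot \frac{3}{23} - 154 = \frac{714}{23} - 154 = - \frac{2828}{23}$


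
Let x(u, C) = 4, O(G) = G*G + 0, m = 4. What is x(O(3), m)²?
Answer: 16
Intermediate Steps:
O(G) = G² (O(G) = G² + 0 = G²)
x(O(3), m)² = 4² = 16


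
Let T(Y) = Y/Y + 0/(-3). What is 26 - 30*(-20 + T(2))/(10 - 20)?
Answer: -31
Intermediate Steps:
T(Y) = 1 (T(Y) = 1 + 0*(-1/3) = 1 + 0 = 1)
26 - 30*(-20 + T(2))/(10 - 20) = 26 - 30*(-20 + 1)/(10 - 20) = 26 - (-570)/(-10) = 26 - (-570)*(-1)/10 = 26 - 30*19/10 = 26 - 57 = -31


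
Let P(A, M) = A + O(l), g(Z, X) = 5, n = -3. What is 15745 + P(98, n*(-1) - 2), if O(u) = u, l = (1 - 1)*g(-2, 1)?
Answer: 15843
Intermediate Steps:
l = 0 (l = (1 - 1)*5 = 0*5 = 0)
P(A, M) = A (P(A, M) = A + 0 = A)
15745 + P(98, n*(-1) - 2) = 15745 + 98 = 15843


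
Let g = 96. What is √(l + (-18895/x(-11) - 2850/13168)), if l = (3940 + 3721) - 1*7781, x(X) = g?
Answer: I*√123690209010/19752 ≈ 17.806*I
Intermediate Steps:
x(X) = 96
l = -120 (l = 7661 - 7781 = -120)
√(l + (-18895/x(-11) - 2850/13168)) = √(-120 + (-18895/96 - 2850/13168)) = √(-120 + (-18895*1/96 - 2850*1/13168)) = √(-120 + (-18895/96 - 1425/6584)) = √(-120 - 15567685/79008) = √(-25048645/79008) = I*√123690209010/19752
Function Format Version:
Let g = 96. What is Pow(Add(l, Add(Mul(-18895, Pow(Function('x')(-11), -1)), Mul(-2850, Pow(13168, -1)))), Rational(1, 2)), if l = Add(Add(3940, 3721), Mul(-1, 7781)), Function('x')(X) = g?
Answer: Mul(Rational(1, 19752), I, Pow(123690209010, Rational(1, 2))) ≈ Mul(17.806, I)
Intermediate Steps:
Function('x')(X) = 96
l = -120 (l = Add(7661, -7781) = -120)
Pow(Add(l, Add(Mul(-18895, Pow(Function('x')(-11), -1)), Mul(-2850, Pow(13168, -1)))), Rational(1, 2)) = Pow(Add(-120, Add(Mul(-18895, Pow(96, -1)), Mul(-2850, Pow(13168, -1)))), Rational(1, 2)) = Pow(Add(-120, Add(Mul(-18895, Rational(1, 96)), Mul(-2850, Rational(1, 13168)))), Rational(1, 2)) = Pow(Add(-120, Add(Rational(-18895, 96), Rational(-1425, 6584))), Rational(1, 2)) = Pow(Add(-120, Rational(-15567685, 79008)), Rational(1, 2)) = Pow(Rational(-25048645, 79008), Rational(1, 2)) = Mul(Rational(1, 19752), I, Pow(123690209010, Rational(1, 2)))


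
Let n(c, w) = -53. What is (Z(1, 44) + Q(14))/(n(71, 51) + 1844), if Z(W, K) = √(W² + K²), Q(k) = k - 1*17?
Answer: -1/597 + √1937/1791 ≈ 0.022899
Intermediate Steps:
Q(k) = -17 + k (Q(k) = k - 17 = -17 + k)
Z(W, K) = √(K² + W²)
(Z(1, 44) + Q(14))/(n(71, 51) + 1844) = (√(44² + 1²) + (-17 + 14))/(-53 + 1844) = (√(1936 + 1) - 3)/1791 = (√1937 - 3)*(1/1791) = (-3 + √1937)*(1/1791) = -1/597 + √1937/1791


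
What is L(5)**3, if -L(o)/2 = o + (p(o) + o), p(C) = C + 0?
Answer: -27000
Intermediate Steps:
p(C) = C
L(o) = -6*o (L(o) = -2*(o + (o + o)) = -2*(o + 2*o) = -6*o)
L(5)**3 = (-6*5)**3 = (-30)**3 = -27000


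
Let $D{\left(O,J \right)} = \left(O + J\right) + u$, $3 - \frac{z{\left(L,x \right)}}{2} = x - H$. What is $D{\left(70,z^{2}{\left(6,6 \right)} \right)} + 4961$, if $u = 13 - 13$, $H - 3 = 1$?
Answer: $5035$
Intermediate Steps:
$H = 4$ ($H = 3 + 1 = 4$)
$z{\left(L,x \right)} = 14 - 2 x$ ($z{\left(L,x \right)} = 6 - 2 \left(x - 4\right) = 6 - 2 \left(-4 + x\right) = 6 - \left(-8 + 2 x\right) = 14 - 2 x$)
$u = 0$ ($u = 13 - 13 = 0$)
$D{\left(O,J \right)} = J + O$ ($D{\left(O,J \right)} = \left(O + J\right) + 0 = \left(J + O\right) + 0 = J + O$)
$D{\left(70,z^{2}{\left(6,6 \right)} \right)} + 4961 = \left(\left(14 - 12\right)^{2} + 70\right) + 4961 = \left(2^{2} + 70\right) + 4961 = \left(4 + 70\right) + 4961 = 74 + 4961 = 5035$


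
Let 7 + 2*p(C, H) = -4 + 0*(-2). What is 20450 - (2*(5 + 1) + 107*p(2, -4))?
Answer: 42053/2 ≈ 21027.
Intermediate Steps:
p(C, H) = -11/2 (p(C, H) = -7/2 + (-4 + 0*(-2))/2 = -7/2 + (-4 + 0)/2 = -7/2 + (1/2)*(-4) = -7/2 - 2 = -11/2)
20450 - (2*(5 + 1) + 107*p(2, -4)) = 20450 - (2*(5 + 1) + 107*(-11/2)) = 20450 - (2*6 - 1177/2) = 20450 - (12 - 1177/2) = 20450 - 1*(-1153/2) = 20450 + 1153/2 = 42053/2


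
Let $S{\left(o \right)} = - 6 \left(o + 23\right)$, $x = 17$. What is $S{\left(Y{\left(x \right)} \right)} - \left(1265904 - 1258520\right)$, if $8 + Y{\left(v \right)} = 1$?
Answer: $-7480$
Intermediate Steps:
$Y{\left(v \right)} = -7$ ($Y{\left(v \right)} = -8 + 1 = -7$)
$S{\left(o \right)} = -138 - 6 o$ ($S{\left(o \right)} = - 6 \left(23 + o\right) = -138 - 6 o$)
$S{\left(Y{\left(x \right)} \right)} - \left(1265904 - 1258520\right) = \left(-138 - -42\right) - \left(1265904 - 1258520\right) = \left(-138 + 42\right) - 7384 = -96 - 7384 = -7480$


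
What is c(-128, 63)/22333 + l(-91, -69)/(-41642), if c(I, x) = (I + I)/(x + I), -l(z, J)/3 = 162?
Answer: 358079911/30224700545 ≈ 0.011847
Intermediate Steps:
l(z, J) = -486 (l(z, J) = -3*162 = -486)
c(I, x) = 2*I/(I + x) (c(I, x) = (2*I)/(I + x) = 2*I/(I + x))
c(-128, 63)/22333 + l(-91, -69)/(-41642) = (2*(-128)/(-128 + 63))/22333 - 486/(-41642) = (2*(-128)/(-65))*(1/22333) - 486*(-1/41642) = (2*(-128)*(-1/65))*(1/22333) + 243/20821 = (256/65)*(1/22333) + 243/20821 = 256/1451645 + 243/20821 = 358079911/30224700545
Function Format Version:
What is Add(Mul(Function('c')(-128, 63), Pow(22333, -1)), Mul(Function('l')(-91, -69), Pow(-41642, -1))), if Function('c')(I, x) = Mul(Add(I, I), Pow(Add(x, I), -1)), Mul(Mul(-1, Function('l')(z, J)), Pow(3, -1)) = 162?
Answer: Rational(358079911, 30224700545) ≈ 0.011847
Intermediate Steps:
Function('l')(z, J) = -486 (Function('l')(z, J) = Mul(-3, 162) = -486)
Function('c')(I, x) = Mul(2, I, Pow(Add(I, x), -1)) (Function('c')(I, x) = Mul(Mul(2, I), Pow(Add(I, x), -1)) = Mul(2, I, Pow(Add(I, x), -1)))
Add(Mul(Function('c')(-128, 63), Pow(22333, -1)), Mul(Function('l')(-91, -69), Pow(-41642, -1))) = Add(Mul(Mul(2, -128, Pow(Add(-128, 63), -1)), Pow(22333, -1)), Mul(-486, Pow(-41642, -1))) = Add(Mul(Mul(2, -128, Pow(-65, -1)), Rational(1, 22333)), Mul(-486, Rational(-1, 41642))) = Add(Mul(Mul(2, -128, Rational(-1, 65)), Rational(1, 22333)), Rational(243, 20821)) = Add(Mul(Rational(256, 65), Rational(1, 22333)), Rational(243, 20821)) = Add(Rational(256, 1451645), Rational(243, 20821)) = Rational(358079911, 30224700545)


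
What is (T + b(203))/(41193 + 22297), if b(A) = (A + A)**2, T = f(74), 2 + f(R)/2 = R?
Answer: 16498/6349 ≈ 2.5985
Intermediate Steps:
f(R) = -4 + 2*R
T = 144 (T = -4 + 2*74 = -4 + 148 = 144)
b(A) = 4*A**2 (b(A) = (2*A)**2 = 4*A**2)
(T + b(203))/(41193 + 22297) = (144 + 4*203**2)/(41193 + 22297) = (144 + 4*41209)/63490 = (144 + 164836)*(1/63490) = 164980*(1/63490) = 16498/6349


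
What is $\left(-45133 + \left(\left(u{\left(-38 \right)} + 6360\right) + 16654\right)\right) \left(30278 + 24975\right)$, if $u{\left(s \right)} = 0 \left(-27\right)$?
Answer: $-1222141107$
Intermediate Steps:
$u{\left(s \right)} = 0$
$\left(-45133 + \left(\left(u{\left(-38 \right)} + 6360\right) + 16654\right)\right) \left(30278 + 24975\right) = \left(-45133 + \left(\left(0 + 6360\right) + 16654\right)\right) \left(30278 + 24975\right) = \left(-45133 + \left(6360 + 16654\right)\right) 55253 = \left(-45133 + 23014\right) 55253 = \left(-22119\right) 55253 = -1222141107$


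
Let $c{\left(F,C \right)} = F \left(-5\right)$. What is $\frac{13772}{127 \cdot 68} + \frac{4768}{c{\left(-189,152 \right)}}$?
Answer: $\frac{13547747}{2040255} \approx 6.6402$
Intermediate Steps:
$c{\left(F,C \right)} = - 5 F$
$\frac{13772}{127 \cdot 68} + \frac{4768}{c{\left(-189,152 \right)}} = \frac{13772}{127 \cdot 68} + \frac{4768}{\left(-5\right) \left(-189\right)} = \frac{13772}{8636} + \frac{4768}{945} = 13772 \cdot \frac{1}{8636} + 4768 \cdot \frac{1}{945} = \frac{3443}{2159} + \frac{4768}{945} = \frac{13547747}{2040255}$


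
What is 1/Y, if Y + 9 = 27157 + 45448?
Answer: 1/72596 ≈ 1.3775e-5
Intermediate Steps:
Y = 72596 (Y = -9 + (27157 + 45448) = -9 + 72605 = 72596)
1/Y = 1/72596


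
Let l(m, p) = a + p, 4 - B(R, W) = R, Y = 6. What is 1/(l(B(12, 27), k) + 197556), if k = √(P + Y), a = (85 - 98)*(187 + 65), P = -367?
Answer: 194280/37744718761 - 19*I/37744718761 ≈ 5.1472e-6 - 5.0338e-10*I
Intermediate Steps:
B(R, W) = 4 - R
a = -3276 (a = -13*252 = -3276)
k = 19*I (k = √(-367 + 6) = √(-361) = 19*I ≈ 19.0*I)
l(m, p) = -3276 + p
1/(l(B(12, 27), k) + 197556) = 1/((-3276 + 19*I) + 197556) = 1/(194280 + 19*I) = (194280 - 19*I)/37744718761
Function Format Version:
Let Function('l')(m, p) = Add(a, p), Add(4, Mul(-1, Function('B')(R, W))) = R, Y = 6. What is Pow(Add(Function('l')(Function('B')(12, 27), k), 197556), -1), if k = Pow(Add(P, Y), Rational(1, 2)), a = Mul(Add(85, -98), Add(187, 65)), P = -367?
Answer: Add(Rational(194280, 37744718761), Mul(Rational(-19, 37744718761), I)) ≈ Add(5.1472e-6, Mul(-5.0338e-10, I))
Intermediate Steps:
Function('B')(R, W) = Add(4, Mul(-1, R))
a = -3276 (a = Mul(-13, 252) = -3276)
k = Mul(19, I) (k = Pow(Add(-367, 6), Rational(1, 2)) = Pow(-361, Rational(1, 2)) = Mul(19, I) ≈ Mul(19.000, I))
Function('l')(m, p) = Add(-3276, p)
Pow(Add(Function('l')(Function('B')(12, 27), k), 197556), -1) = Pow(Add(Add(-3276, Mul(19, I)), 197556), -1) = Pow(Add(194280, Mul(19, I)), -1) = Mul(Rational(1, 37744718761), Add(194280, Mul(-19, I)))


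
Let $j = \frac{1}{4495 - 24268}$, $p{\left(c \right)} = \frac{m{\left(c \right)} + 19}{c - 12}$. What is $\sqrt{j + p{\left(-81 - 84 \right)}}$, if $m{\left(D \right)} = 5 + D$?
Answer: $\frac{2 \sqrt{178187906}}{29913} \approx 0.8925$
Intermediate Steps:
$p{\left(c \right)} = \frac{24 + c}{-12 + c}$ ($p{\left(c \right)} = \frac{\left(5 + c\right) + 19}{c - 12} = \frac{24 + c}{-12 + c}$)
$j = - \frac{1}{19773}$ ($j = \frac{1}{-19773} = - \frac{1}{19773} \approx -5.0574 \cdot 10^{-5}$)
$\sqrt{j + p{\left(-81 - 84 \right)}} = \sqrt{- \frac{1}{19773} + \frac{24 - 165}{-12 - 165}} = \sqrt{- \frac{1}{19773} + \frac{1}{-177} \left(-141\right)} = \sqrt{- \frac{1}{19773} - - \frac{47}{59}} = \sqrt{- \frac{1}{19773} + \frac{47}{59}} = \sqrt{\frac{929272}{1166607}} = \frac{2 \sqrt{178187906}}{29913}$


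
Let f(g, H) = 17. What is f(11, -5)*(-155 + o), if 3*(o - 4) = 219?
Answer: -1326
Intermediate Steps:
o = 77 (o = 4 + (⅓)*219 = 4 + 73 = 77)
f(11, -5)*(-155 + o) = 17*(-155 + 77) = 17*(-78) = -1326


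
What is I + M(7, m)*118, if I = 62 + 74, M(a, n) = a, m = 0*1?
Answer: 962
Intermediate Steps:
m = 0
I = 136
I + M(7, m)*118 = 136 + 7*118 = 136 + 826 = 962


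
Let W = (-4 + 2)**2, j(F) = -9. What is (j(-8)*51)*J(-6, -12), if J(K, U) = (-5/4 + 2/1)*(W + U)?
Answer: 2754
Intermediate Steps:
W = 4 (W = (-2)**2 = 4)
J(K, U) = 3 + 3*U/4 (J(K, U) = (-5/4 + 2/1)*(4 + U) = (-5*1/4 + 2*1)*(4 + U) = (-5/4 + 2)*(4 + U) = 3*(4 + U)/4 = 3 + 3*U/4)
(j(-8)*51)*J(-6, -12) = (-9*51)*(3 + (3/4)*(-12)) = -459*(3 - 9) = -459*(-6) = 2754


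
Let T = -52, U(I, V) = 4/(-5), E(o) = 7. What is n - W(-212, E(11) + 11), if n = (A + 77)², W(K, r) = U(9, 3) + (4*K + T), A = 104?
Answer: 168309/5 ≈ 33662.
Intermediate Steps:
U(I, V) = -⅘ (U(I, V) = 4*(-⅕) = -⅘)
W(K, r) = -264/5 + 4*K (W(K, r) = -⅘ + (4*K - 52) = -⅘ + (-52 + 4*K) = -264/5 + 4*K)
n = 32761 (n = (104 + 77)² = 181² = 32761)
n - W(-212, E(11) + 11) = 32761 - (-264/5 + 4*(-212)) = 32761 - (-264/5 - 848) = 32761 - 1*(-4504/5) = 32761 + 4504/5 = 168309/5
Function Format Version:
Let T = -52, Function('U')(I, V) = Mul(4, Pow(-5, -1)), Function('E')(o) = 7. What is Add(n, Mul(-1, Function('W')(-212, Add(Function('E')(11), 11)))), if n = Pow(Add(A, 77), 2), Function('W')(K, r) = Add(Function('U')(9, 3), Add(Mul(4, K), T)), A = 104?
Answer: Rational(168309, 5) ≈ 33662.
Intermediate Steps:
Function('U')(I, V) = Rational(-4, 5) (Function('U')(I, V) = Mul(4, Rational(-1, 5)) = Rational(-4, 5))
Function('W')(K, r) = Add(Rational(-264, 5), Mul(4, K)) (Function('W')(K, r) = Add(Rational(-4, 5), Add(Mul(4, K), -52)) = Add(Rational(-4, 5), Add(-52, Mul(4, K))) = Add(Rational(-264, 5), Mul(4, K)))
n = 32761 (n = Pow(Add(104, 77), 2) = Pow(181, 2) = 32761)
Add(n, Mul(-1, Function('W')(-212, Add(Function('E')(11), 11)))) = Add(32761, Mul(-1, Add(Rational(-264, 5), Mul(4, -212)))) = Add(32761, Mul(-1, Add(Rational(-264, 5), -848))) = Add(32761, Mul(-1, Rational(-4504, 5))) = Add(32761, Rational(4504, 5)) = Rational(168309, 5)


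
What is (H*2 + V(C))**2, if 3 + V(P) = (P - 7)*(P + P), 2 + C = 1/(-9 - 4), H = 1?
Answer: 38477209/28561 ≈ 1347.2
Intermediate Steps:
C = -27/13 (C = -2 + 1/(-9 - 4) = -2 + 1/(-13) = -2 - 1/13 = -27/13 ≈ -2.0769)
V(P) = -3 + 2*P*(-7 + P) (V(P) = -3 + (P - 7)*(P + P) = -3 + (-7 + P)*(2*P) = -3 + 2*P*(-7 + P))
(H*2 + V(C))**2 = (1*2 + (-3 - 14*(-27/13) + 2*(-27/13)**2))**2 = (2 + (-3 + 378/13 + 2*(729/169)))**2 = (2 + (-3 + 378/13 + 1458/169))**2 = (2 + 5865/169)**2 = (6203/169)**2 = 38477209/28561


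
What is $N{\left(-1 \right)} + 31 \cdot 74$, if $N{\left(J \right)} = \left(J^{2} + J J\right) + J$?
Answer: $2295$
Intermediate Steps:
$N{\left(J \right)} = J + 2 J^{2}$ ($N{\left(J \right)} = \left(J^{2} + J^{2}\right) + J = 2 J^{2} + J = J + 2 J^{2}$)
$N{\left(-1 \right)} + 31 \cdot 74 = - (1 + 2 \left(-1\right)) + 31 \cdot 74 = - (1 - 2) + 2294 = \left(-1\right) \left(-1\right) + 2294 = 1 + 2294 = 2295$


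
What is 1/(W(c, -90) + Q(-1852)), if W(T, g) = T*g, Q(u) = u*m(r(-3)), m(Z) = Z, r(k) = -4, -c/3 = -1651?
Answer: -1/438362 ≈ -2.2812e-6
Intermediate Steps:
c = 4953 (c = -3*(-1651) = 4953)
Q(u) = -4*u (Q(u) = u*(-4) = -4*u)
1/(W(c, -90) + Q(-1852)) = 1/(4953*(-90) - 4*(-1852)) = 1/(-445770 + 7408) = 1/(-438362) = -1/438362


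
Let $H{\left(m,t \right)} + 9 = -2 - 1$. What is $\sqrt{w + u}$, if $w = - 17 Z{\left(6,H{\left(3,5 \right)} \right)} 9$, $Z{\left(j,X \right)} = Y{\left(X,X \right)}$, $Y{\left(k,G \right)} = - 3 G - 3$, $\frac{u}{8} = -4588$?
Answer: $i \sqrt{41753} \approx 204.34 i$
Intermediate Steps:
$u = -36704$ ($u = 8 \left(-4588\right) = -36704$)
$H{\left(m,t \right)} = -12$ ($H{\left(m,t \right)} = -9 - 3 = -12$)
$Y{\left(k,G \right)} = -3 - 3 G$
$Z{\left(j,X \right)} = -3 - 3 X$
$w = -5049$ ($w = - 17 \left(-3 - -36\right) 9 = - 17 \left(-3 + 36\right) 9 = \left(-17\right) 33 \cdot 9 = \left(-561\right) 9 = -5049$)
$\sqrt{w + u} = \sqrt{-5049 - 36704} = \sqrt{-41753} = i \sqrt{41753}$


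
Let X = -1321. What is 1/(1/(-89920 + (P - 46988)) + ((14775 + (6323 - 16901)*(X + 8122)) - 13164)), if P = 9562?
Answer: -127346/9161190629983 ≈ -1.3901e-8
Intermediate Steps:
1/(1/(-89920 + (P - 46988)) + ((14775 + (6323 - 16901)*(X + 8122)) - 13164)) = 1/(1/(-89920 + (9562 - 46988)) + ((14775 + (6323 - 16901)*(-1321 + 8122)) - 13164)) = 1/(1/(-89920 - 37426) + ((14775 - 10578*6801) - 13164)) = 1/(1/(-127346) + ((14775 - 71940978) - 13164)) = 1/(-1/127346 + (-71926203 - 13164)) = 1/(-1/127346 - 71939367) = 1/(-9161190629983/127346) = -127346/9161190629983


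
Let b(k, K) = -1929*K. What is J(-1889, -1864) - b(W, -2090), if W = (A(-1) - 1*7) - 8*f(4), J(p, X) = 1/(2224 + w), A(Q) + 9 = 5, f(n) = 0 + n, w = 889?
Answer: -12550401929/3113 ≈ -4.0316e+6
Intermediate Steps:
f(n) = n
A(Q) = -4 (A(Q) = -9 + 5 = -4)
J(p, X) = 1/3113 (J(p, X) = 1/(2224 + 889) = 1/3113)
W = -43 (W = (-4 - 1*7) - 8*4 = (-4 - 7) - 32 = -11 - 32 = -43)
J(-1889, -1864) - b(W, -2090) = 1/3113 - (-1929)*(-2090) = 1/3113 - 1*4031610 = 1/3113 - 4031610 = -12550401929/3113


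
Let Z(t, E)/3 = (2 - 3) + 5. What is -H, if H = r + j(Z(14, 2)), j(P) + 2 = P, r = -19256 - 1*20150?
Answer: 39396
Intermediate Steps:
r = -39406 (r = -19256 - 20150 = -39406)
Z(t, E) = 12 (Z(t, E) = 3*((2 - 3) + 5) = 3*(-1 + 5) = 3*4 = 12)
j(P) = -2 + P
H = -39396 (H = -39406 + (-2 + 12) = -39406 + 10 = -39396)
-H = -1*(-39396) = 39396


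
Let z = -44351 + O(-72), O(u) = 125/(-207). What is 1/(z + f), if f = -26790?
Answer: -207/14726312 ≈ -1.4056e-5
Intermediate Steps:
O(u) = -125/207 (O(u) = 125*(-1/207) = -125/207)
z = -9180782/207 (z = -44351 - 125/207 = -9180782/207 ≈ -44352.)
1/(z + f) = 1/(-9180782/207 - 26790) = 1/(-14726312/207) = -207/14726312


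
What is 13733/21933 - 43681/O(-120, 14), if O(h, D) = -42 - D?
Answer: 958824421/1228248 ≈ 780.64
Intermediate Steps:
13733/21933 - 43681/O(-120, 14) = 13733/21933 - 43681/(-42 - 1*14) = 13733*(1/21933) - 43681/(-42 - 14) = 13733/21933 - 43681/(-56) = 13733/21933 - 43681*(-1/56) = 13733/21933 + 43681/56 = 958824421/1228248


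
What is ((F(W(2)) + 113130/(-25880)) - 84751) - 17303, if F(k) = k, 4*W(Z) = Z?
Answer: -264125771/2588 ≈ -1.0206e+5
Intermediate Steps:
W(Z) = Z/4
((F(W(2)) + 113130/(-25880)) - 84751) - 17303 = (((1/4)*2 + 113130/(-25880)) - 84751) - 17303 = ((1/2 + 113130*(-1/25880)) - 84751) - 17303 = ((1/2 - 11313/2588) - 84751) - 17303 = (-10019/2588 - 84751) - 17303 = -219345607/2588 - 17303 = -264125771/2588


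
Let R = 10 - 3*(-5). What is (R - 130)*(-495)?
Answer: 51975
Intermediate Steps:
R = 25 (R = 10 + 15 = 25)
(R - 130)*(-495) = (25 - 130)*(-495) = -105*(-495) = 51975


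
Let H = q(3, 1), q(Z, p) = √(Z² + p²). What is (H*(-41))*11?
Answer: -451*√10 ≈ -1426.2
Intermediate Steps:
H = √10 (H = √(3² + 1²) = √(9 + 1) = √10 ≈ 3.1623)
(H*(-41))*11 = (√10*(-41))*11 = -41*√10*11 = -451*√10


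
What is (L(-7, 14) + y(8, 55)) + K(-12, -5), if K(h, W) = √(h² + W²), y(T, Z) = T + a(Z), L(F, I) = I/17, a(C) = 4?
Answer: 439/17 ≈ 25.824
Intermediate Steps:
L(F, I) = I/17 (L(F, I) = I*(1/17) = I/17)
y(T, Z) = 4 + T (y(T, Z) = T + 4 = 4 + T)
K(h, W) = √(W² + h²)
(L(-7, 14) + y(8, 55)) + K(-12, -5) = ((1/17)*14 + (4 + 8)) + √((-5)² + (-12)²) = (14/17 + 12) + √(25 + 144) = 218/17 + √169 = 218/17 + 13 = 439/17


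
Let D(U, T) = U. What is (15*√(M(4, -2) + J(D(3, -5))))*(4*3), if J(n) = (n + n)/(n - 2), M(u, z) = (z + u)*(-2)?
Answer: 180*√2 ≈ 254.56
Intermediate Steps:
M(u, z) = -2*u - 2*z (M(u, z) = (u + z)*(-2) = -2*u - 2*z)
J(n) = 2*n/(-2 + n) (J(n) = (2*n)/(-2 + n) = 2*n/(-2 + n))
(15*√(M(4, -2) + J(D(3, -5))))*(4*3) = (15*√((-2*4 - 2*(-2)) + 2*3/(-2 + 3)))*(4*3) = (15*√((-8 + 4) + 2*3/1))*12 = (15*√(-4 + 2*3*1))*12 = (15*√(-4 + 6))*12 = (15*√2)*12 = 180*√2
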